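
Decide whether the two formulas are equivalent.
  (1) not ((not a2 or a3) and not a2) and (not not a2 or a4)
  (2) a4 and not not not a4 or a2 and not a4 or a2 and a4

E1: not ((not a2 or a3) and not a2) and (not not a2 or a4)
    = not not a2 and (not not a2 or a4)   — absorption
    = not not a2   — absorption
    = a2   — double negation
E2: a4 and not not not a4 or a2 and not a4 or a2 and a4
    = a4 and not not not a4 or a2   — distribution
    = a4 and not a4 or a2   — double negation
    = a2   — complement / identity
Both reduce to a2, so they are equivalent.

Yes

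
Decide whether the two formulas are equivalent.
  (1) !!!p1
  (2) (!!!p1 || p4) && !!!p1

E1: !!!p1
    = !p1   [double negation]
E2: (!!!p1 || p4) && !!!p1
    = !!!p1   [absorption]
    = !p1   [double negation]
Both reduce to !p1, so they are equivalent.

Yes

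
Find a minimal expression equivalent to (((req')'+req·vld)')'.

(((req')'+req·vld)')'
= (req')'+req·vld   — double negation
= req+req·vld   — double negation
= req   — absorption

req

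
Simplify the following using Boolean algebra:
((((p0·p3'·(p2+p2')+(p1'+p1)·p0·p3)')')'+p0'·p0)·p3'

p0'·p3'

((((p0·p3'·(p2+p2')+(p1'+p1)·p0·p3)')')'+p0'·p0)·p3'
= ((((p0·p3'+(p1'+p1)·p0·p3)')')'+p0'·p0)·p3'   [complement / identity]
= ((((p0·p3'+p0·p3)')')'+p0'·p0)·p3'   [complement / identity]
= (((p0')')'+p0'·p0)·p3'   [distribution]
= (p0'+p0'·p0)·p3'   [double negation]
= p0'·p3'   [complement / identity]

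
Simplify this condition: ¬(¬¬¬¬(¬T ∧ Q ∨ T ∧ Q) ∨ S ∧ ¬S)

¬Q

¬(¬¬¬¬(¬T ∧ Q ∨ T ∧ Q) ∨ S ∧ ¬S)
= ¬(¬¬¬¬Q ∨ S ∧ ¬S)   [distribution]
= ¬(¬¬Q ∨ S ∧ ¬S)   [double negation]
= ¬¬¬Q   [complement / identity]
= ¬Q   [double negation]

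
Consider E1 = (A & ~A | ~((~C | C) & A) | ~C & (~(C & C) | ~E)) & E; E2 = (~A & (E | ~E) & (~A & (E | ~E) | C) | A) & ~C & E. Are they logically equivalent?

E1: (A & ~A | ~((~C | C) & A) | ~C & (~(C & C) | ~E)) & E
    = (A & ~A | ~((~C | C) & A) | ~C & (~C | ~E)) & E
    = (~((~C | C) & A) | ~C & (~C | ~E)) & E
    = (~A | ~C & (~C | ~E)) & E
    = (~A | ~C) & E
E2: (~A & (E | ~E) & (~A & (E | ~E) | C) | A) & ~C & E
    = (~A & (E | ~E) | A) & ~C & E
    = (~A | A) & ~C & E
    = ~C & E
These differ: at A=0, C=1, E=1, E1 = 1 but E2 = 0.

No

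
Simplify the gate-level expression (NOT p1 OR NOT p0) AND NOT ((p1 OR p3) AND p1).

(NOT p1 OR NOT p0) AND NOT ((p1 OR p3) AND p1)
= (NOT p1 OR NOT p0) AND NOT p1   (absorption)
= NOT p1   (absorption)

NOT p1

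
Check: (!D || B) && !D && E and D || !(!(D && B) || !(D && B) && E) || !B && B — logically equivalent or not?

No

E1: (!D || B) && !D && E
    = !D && E   — absorption
E2: D || !(!(D && B) || !(D && B) && E) || !B && B
    = D || !!(D && B) || !B && B   — absorption
    = D || D && B || !B && B   — double negation
    = D || !B && B   — absorption
    = D   — complement / identity
These differ: at B=0, D=1, E=0, E1 = 0 but E2 = 1.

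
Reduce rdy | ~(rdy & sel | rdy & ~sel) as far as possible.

rdy | ~(rdy & sel | rdy & ~sel)
= rdy | ~rdy   (distribution)
= 1   (complement)

1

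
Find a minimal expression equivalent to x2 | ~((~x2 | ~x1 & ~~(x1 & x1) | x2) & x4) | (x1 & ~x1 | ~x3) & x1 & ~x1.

x2 | ~x4

x2 | ~((~x2 | ~x1 & ~~(x1 & x1) | x2) & x4) | (x1 & ~x1 | ~x3) & x1 & ~x1
= x2 | ~((~x2 | ~x1 & ~~x1 | x2) & x4) | (x1 & ~x1 | ~x3) & x1 & ~x1   — idempotence
= x2 | ~((~x2 | ~x1 & x1 | x2) & x4) | (x1 & ~x1 | ~x3) & x1 & ~x1   — double negation
= x2 | ~((~x2 | x2) & x4) | (x1 & ~x1 | ~x3) & x1 & ~x1   — complement / identity
= x2 | ~((~x2 | x2) & x4) | x1 & ~x1   — absorption
= x2 | ~((~x2 | x2) & x4)   — complement / identity
= x2 | ~x4   — complement / identity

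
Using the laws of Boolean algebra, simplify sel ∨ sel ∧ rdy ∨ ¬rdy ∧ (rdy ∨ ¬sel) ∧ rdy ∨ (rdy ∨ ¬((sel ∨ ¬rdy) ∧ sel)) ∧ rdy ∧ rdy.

sel ∨ sel ∧ rdy ∨ ¬rdy ∧ (rdy ∨ ¬sel) ∧ rdy ∨ (rdy ∨ ¬((sel ∨ ¬rdy) ∧ sel)) ∧ rdy ∧ rdy
= sel ∨ sel ∧ rdy ∨ ¬rdy ∧ (rdy ∨ ¬sel) ∧ rdy ∨ (rdy ∨ ¬sel) ∧ rdy ∧ rdy   — absorption
= sel ∨ sel ∧ rdy ∨ (rdy ∨ ¬sel) ∧ rdy   — distribution
= sel ∨ sel ∧ rdy ∨ rdy   — absorption
= sel ∨ rdy   — absorption

sel ∨ rdy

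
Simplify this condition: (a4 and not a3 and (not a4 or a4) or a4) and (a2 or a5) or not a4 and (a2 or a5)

(a4 and not a3 and (not a4 or a4) or a4) and (a2 or a5) or not a4 and (a2 or a5)
= (a4 and not a3 or a4) and (a2 or a5) or not a4 and (a2 or a5)   — complement / identity
= a4 and (a2 or a5) or not a4 and (a2 or a5)   — absorption
= a2 or a5   — distribution

a2 or a5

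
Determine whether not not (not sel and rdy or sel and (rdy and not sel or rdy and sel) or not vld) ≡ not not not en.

No

E1: not not (not sel and rdy or sel and (rdy and not sel or rdy and sel) or not vld)
    = not not (not sel and rdy or sel and rdy or not vld)   — distribution
    = not sel and rdy or sel and rdy or not vld   — double negation
    = rdy or not vld   — distribution
E2: not not not en
    = not en   — double negation
These differ: at en=1, rdy=1, sel=0, vld=0, E1 = 1 but E2 = 0.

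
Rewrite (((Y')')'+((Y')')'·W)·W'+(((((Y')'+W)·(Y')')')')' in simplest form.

Y'

(((Y')')'+((Y')')'·W)·W'+(((((Y')'+W)·(Y')')')')'
= (((Y')')'+((Y')')'·W)·W'+((((Y')')')')'   — absorption
= ((Y')')'·W'+((((Y')')')')'   — absorption
= ((Y')')'·W'+((Y')')'   — double negation
= ((Y')')'   — absorption
= Y'   — double negation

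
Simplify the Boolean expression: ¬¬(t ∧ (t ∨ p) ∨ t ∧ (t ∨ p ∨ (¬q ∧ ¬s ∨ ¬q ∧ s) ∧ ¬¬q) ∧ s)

t

¬¬(t ∧ (t ∨ p) ∨ t ∧ (t ∨ p ∨ (¬q ∧ ¬s ∨ ¬q ∧ s) ∧ ¬¬q) ∧ s)
= ¬¬(t ∧ (t ∨ p) ∨ t ∧ (t ∨ p ∨ ¬q ∧ ¬¬q) ∧ s)   (distribution)
= ¬¬(t ∧ (t ∨ p) ∨ t ∧ (t ∨ p ∨ ¬q ∧ q) ∧ s)   (double negation)
= ¬¬(t ∧ (t ∨ p) ∨ t ∧ (t ∨ p) ∧ s)   (complement / identity)
= ¬¬(t ∧ (t ∨ p))   (absorption)
= ¬¬t   (absorption)
= t   (double negation)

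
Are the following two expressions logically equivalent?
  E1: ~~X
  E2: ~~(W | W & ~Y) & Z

No

E1: ~~X
    = X   [double negation]
E2: ~~(W | W & ~Y) & Z
    = ~~W & Z   [absorption]
    = W & Z   [double negation]
These differ: at W=0, X=1, Y=0, Z=0, E1 = 1 but E2 = 0.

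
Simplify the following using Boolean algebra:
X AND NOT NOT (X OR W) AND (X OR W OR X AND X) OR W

X OR W

X AND NOT NOT (X OR W) AND (X OR W OR X AND X) OR W
= X AND (X OR W) AND (X OR W OR X AND X) OR W
= X AND (X OR W) AND (X OR W OR X) OR W
= X AND (X OR W) OR W
= X OR W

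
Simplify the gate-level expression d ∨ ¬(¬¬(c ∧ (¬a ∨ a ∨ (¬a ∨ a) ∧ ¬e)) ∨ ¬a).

d ∨ ¬(¬¬(c ∧ (¬a ∨ a ∨ (¬a ∨ a) ∧ ¬e)) ∨ ¬a)
= d ∨ ¬(¬¬(c ∧ (¬a ∨ a)) ∨ ¬a)   (absorption)
= d ∨ ¬(¬¬c ∨ ¬a)   (complement / identity)
= d ∨ ¬c ∧ a   (De Morgan)

d ∨ ¬c ∧ a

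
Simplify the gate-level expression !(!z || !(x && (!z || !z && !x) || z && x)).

z && x

!(!z || !(x && (!z || !z && !x) || z && x))
= !(!z || !(x && !z || z && x))   — absorption
= !(!z || !x)   — distribution
= z && x   — De Morgan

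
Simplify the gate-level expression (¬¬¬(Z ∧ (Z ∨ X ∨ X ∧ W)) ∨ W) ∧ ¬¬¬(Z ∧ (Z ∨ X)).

(¬¬¬(Z ∧ (Z ∨ X ∨ X ∧ W)) ∨ W) ∧ ¬¬¬(Z ∧ (Z ∨ X))
= (¬¬¬(Z ∧ (Z ∨ X)) ∨ W) ∧ ¬¬¬(Z ∧ (Z ∨ X))   [absorption]
= ¬¬¬(Z ∧ (Z ∨ X))   [absorption]
= ¬¬¬Z   [absorption]
= ¬Z   [double negation]

¬Z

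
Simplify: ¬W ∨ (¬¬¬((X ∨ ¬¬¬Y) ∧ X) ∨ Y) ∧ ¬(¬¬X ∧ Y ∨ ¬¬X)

¬W ∨ ¬X

¬W ∨ (¬¬¬((X ∨ ¬¬¬Y) ∧ X) ∨ Y) ∧ ¬(¬¬X ∧ Y ∨ ¬¬X)
= ¬W ∨ (¬¬¬((X ∨ ¬Y) ∧ X) ∨ Y) ∧ ¬(¬¬X ∧ Y ∨ ¬¬X)
= ¬W ∨ (¬¬¬((X ∨ ¬Y) ∧ X) ∨ Y) ∧ ¬¬¬X
= ¬W ∨ (¬¬¬X ∨ Y) ∧ ¬¬¬X
= ¬W ∨ (¬¬¬X ∨ Y) ∧ ¬X
= ¬W ∨ (¬X ∨ Y) ∧ ¬X
= ¬W ∨ ¬X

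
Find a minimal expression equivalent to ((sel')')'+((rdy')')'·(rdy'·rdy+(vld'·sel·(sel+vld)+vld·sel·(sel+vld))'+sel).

((sel')')'+((rdy')')'·(rdy'·rdy+(vld'·sel·(sel+vld)+vld·sel·(sel+vld))'+sel)
= ((sel')')'+rdy'·(rdy'·rdy+(vld'·sel·(sel+vld)+vld·sel·(sel+vld))'+sel)   [double negation]
= sel'+rdy'·(rdy'·rdy+(vld'·sel·(sel+vld)+vld·sel·(sel+vld))'+sel)   [double negation]
= sel'+rdy'·((vld'·sel·(sel+vld)+vld·sel·(sel+vld))'+sel)   [complement / identity]
= sel'+rdy'·((sel·(sel+vld))'+sel)   [distribution]
= sel'+rdy'·(sel'+sel)   [absorption]
= sel'+rdy'   [complement / identity]

sel'+rdy'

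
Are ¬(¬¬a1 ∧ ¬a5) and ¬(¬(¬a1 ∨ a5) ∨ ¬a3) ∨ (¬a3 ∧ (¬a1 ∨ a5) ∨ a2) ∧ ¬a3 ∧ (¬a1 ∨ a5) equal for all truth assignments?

Yes

E1: ¬(¬¬a1 ∧ ¬a5)
    = ¬a1 ∨ a5   (De Morgan)
E2: ¬(¬(¬a1 ∨ a5) ∨ ¬a3) ∨ (¬a3 ∧ (¬a1 ∨ a5) ∨ a2) ∧ ¬a3 ∧ (¬a1 ∨ a5)
    = ¬(¬(¬a1 ∨ a5) ∨ ¬a3) ∨ ¬a3 ∧ (¬a1 ∨ a5)   (absorption)
    = (¬a1 ∨ a5) ∧ a3 ∨ ¬a3 ∧ (¬a1 ∨ a5)   (De Morgan)
    = ¬a1 ∨ a5   (distribution)
Both reduce to ¬a1 ∨ a5, so they are equivalent.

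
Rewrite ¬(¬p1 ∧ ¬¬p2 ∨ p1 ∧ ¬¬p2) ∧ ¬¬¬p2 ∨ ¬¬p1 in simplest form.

¬(¬p1 ∧ ¬¬p2 ∨ p1 ∧ ¬¬p2) ∧ ¬¬¬p2 ∨ ¬¬p1
= ¬¬¬p2 ∧ ¬¬¬p2 ∨ ¬¬p1
= ¬¬¬p2 ∨ ¬¬p1
= ¬¬¬p2 ∨ p1
= ¬p2 ∨ p1

¬p2 ∨ p1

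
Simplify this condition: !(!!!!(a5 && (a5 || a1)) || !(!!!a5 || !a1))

!a5

!(!!!!(a5 && (a5 || a1)) || !(!!!a5 || !a1))
= !(!!!!a5 || !(!!!a5 || !a1))   [absorption]
= !!!a5 && (!!!a5 || !a1)   [De Morgan]
= !!!a5   [absorption]
= !a5   [double negation]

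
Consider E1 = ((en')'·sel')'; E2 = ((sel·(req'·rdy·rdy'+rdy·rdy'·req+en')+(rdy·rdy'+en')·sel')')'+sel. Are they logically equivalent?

E1: ((en')'·sel')'
    = en'+sel
E2: ((sel·(req'·rdy·rdy'+rdy·rdy'·req+en')+(rdy·rdy'+en')·sel')')'+sel
    = ((sel·(rdy·rdy'+en')+(rdy·rdy'+en')·sel')')'+sel
    = ((rdy·rdy'+en')')'+sel
    = ((en')')'+sel
    = en'+sel
Both reduce to en'+sel, so they are equivalent.

Yes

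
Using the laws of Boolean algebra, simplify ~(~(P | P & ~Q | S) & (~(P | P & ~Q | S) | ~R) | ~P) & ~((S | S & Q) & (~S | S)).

~(~(P | P & ~Q | S) & (~(P | P & ~Q | S) | ~R) | ~P) & ~((S | S & Q) & (~S | S))
= ~(~(P | P & ~Q | S) | ~P) & ~((S | S & Q) & (~S | S))
= ~(~(P | S) | ~P) & ~((S | S & Q) & (~S | S))
= ~(~(P | S) | ~P) & ~(S | S & Q)
= (P | S) & P & ~(S | S & Q)
= (P | S) & P & ~S
= P & ~S

P & ~S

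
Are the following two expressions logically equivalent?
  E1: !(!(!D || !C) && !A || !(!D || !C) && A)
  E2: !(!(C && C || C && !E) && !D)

No

E1: !(!(!D || !C) && !A || !(!D || !C) && A)
    = !!(!D || !C)   (distribution)
    = !D || !C   (double negation)
E2: !(!(C && C || C && !E) && !D)
    = !(!(C || C && !E) && !D)   (idempotence)
    = !(!C && !D)   (absorption)
    = C || D   (De Morgan)
These differ: at A=0, C=0, D=0, E=1, E1 = 1 but E2 = 0.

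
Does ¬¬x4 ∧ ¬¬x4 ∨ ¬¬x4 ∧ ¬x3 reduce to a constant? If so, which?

¬¬x4 ∧ ¬¬x4 ∨ ¬¬x4 ∧ ¬x3
= ¬¬x4 ∧ (¬¬x4 ∨ ¬x3)   — distribution
= ¬¬x4   — absorption
= x4   — double negation
This depends on x4, so it is not a constant.

no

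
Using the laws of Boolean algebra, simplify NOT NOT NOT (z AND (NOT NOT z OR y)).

NOT z

NOT NOT NOT (z AND (NOT NOT z OR y))
= NOT NOT NOT (z AND (z OR y))   — double negation
= NOT NOT NOT z   — absorption
= NOT z   — double negation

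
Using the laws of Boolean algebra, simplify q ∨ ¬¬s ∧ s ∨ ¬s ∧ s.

q ∨ ¬¬s ∧ s ∨ ¬s ∧ s
= q ∨ s ∧ s ∨ ¬s ∧ s   — double negation
= q ∨ s   — distribution

q ∨ s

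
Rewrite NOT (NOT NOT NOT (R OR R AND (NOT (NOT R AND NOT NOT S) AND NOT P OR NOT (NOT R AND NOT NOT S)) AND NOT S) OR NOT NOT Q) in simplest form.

R AND NOT Q

NOT (NOT NOT NOT (R OR R AND (NOT (NOT R AND NOT NOT S) AND NOT P OR NOT (NOT R AND NOT NOT S)) AND NOT S) OR NOT NOT Q)
= NOT (NOT NOT NOT (R OR R AND NOT (NOT R AND NOT NOT S) AND NOT S) OR NOT NOT Q)
= NOT (NOT (R OR R AND NOT (NOT R AND NOT NOT S) AND NOT S) OR NOT NOT Q)
= NOT (NOT (R OR R AND (R OR NOT S) AND NOT S) OR NOT NOT Q)
= NOT (NOT (R OR R AND NOT S) OR NOT NOT Q)
= (R OR R AND NOT S) AND NOT Q
= R AND NOT Q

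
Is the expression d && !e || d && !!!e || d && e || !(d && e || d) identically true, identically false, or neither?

d && !e || d && !!!e || d && e || !(d && e || d)
= d && !e || d && !e || d && e || !(d && e || d)   [double negation]
= d && !e || d && e || !(d && e || d)   [idempotence]
= d || !(d && e || d)   [distribution]
= d || !d   [absorption]
= true   [complement]

identically true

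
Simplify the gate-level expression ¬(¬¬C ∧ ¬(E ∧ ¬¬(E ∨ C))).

¬(¬¬C ∧ ¬(E ∧ ¬¬(E ∨ C)))
= ¬(¬¬C ∧ ¬(E ∧ (E ∨ C)))   [double negation]
= ¬(¬¬C ∧ ¬E)   [absorption]
= ¬C ∨ E   [De Morgan]

¬C ∨ E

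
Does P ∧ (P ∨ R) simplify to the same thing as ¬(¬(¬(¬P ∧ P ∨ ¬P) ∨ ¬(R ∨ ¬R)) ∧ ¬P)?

Yes

E1: P ∧ (P ∨ R)
    = P   — absorption
E2: ¬(¬(¬(¬P ∧ P ∨ ¬P) ∨ ¬(R ∨ ¬R)) ∧ ¬P)
    = ¬((¬P ∧ P ∨ ¬P) ∧ (R ∨ ¬R) ∧ ¬P)   — De Morgan
    = ¬(¬P ∧ (R ∨ ¬R) ∧ ¬P)   — complement / identity
    = ¬(¬P ∧ ¬P)   — complement / identity
    = P ∨ P   — De Morgan
    = P   — idempotence
Both reduce to P, so they are equivalent.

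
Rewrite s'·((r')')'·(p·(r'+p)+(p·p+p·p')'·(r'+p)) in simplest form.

s'·r'

s'·((r')')'·(p·(r'+p)+(p·p+p·p')'·(r'+p))
= s'·r'·(p·(r'+p)+(p·p+p·p')'·(r'+p))   — double negation
= s'·r'·(p·(r'+p)+p'·(r'+p))   — distribution
= s'·r'·(r'+p)   — distribution
= s'·r'   — absorption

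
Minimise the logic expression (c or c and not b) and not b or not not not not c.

c

(c or c and not b) and not b or not not not not c
= (c or c and not b) and not b or not not c
= (c or c and not b) and not b or c
= c and not b or c
= c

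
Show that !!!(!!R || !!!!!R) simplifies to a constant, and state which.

!!!(!!R || !!!!!R)
= !(!!R || !!!!!R)
= !(!!R || !!!R)
= !R && !!R
= !R && R
= false

false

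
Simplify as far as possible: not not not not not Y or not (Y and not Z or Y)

not Y

not not not not not Y or not (Y and not Z or Y)
= not not not Y or not (Y and not Z or Y)   [double negation]
= not Y or not (Y and not Z or Y)   [double negation]
= not Y or not Y   [absorption]
= not Y   [idempotence]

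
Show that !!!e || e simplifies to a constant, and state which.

true

!!!e || e
= !e || e
= true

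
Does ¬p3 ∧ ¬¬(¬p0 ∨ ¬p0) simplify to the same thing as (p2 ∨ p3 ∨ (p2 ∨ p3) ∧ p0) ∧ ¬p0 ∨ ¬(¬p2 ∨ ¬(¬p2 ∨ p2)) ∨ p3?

E1: ¬p3 ∧ ¬¬(¬p0 ∨ ¬p0)
    = ¬p3 ∧ ¬¬¬p0   — idempotence
    = ¬p3 ∧ ¬p0   — double negation
E2: (p2 ∨ p3 ∨ (p2 ∨ p3) ∧ p0) ∧ ¬p0 ∨ ¬(¬p2 ∨ ¬(¬p2 ∨ p2)) ∨ p3
    = (p2 ∨ p3) ∧ ¬p0 ∨ ¬(¬p2 ∨ ¬(¬p2 ∨ p2)) ∨ p3   — absorption
    = (p2 ∨ p3) ∧ ¬p0 ∨ p2 ∧ (¬p2 ∨ p2) ∨ p3   — De Morgan
    = (p2 ∨ p3) ∧ ¬p0 ∨ p2 ∨ p3   — complement / identity
    = p2 ∨ p3   — absorption
These differ: at p0=1, p2=1, p3=1, E1 = 0 but E2 = 1.

No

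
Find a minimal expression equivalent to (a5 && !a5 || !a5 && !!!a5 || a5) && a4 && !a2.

(a5 && !a5 || !a5 && !!!a5 || a5) && a4 && !a2
= (a5 && !a5 || !a5 && !a5 || a5) && a4 && !a2   [double negation]
= (!a5 || a5) && a4 && !a2   [distribution]
= a4 && !a2   [complement / identity]

a4 && !a2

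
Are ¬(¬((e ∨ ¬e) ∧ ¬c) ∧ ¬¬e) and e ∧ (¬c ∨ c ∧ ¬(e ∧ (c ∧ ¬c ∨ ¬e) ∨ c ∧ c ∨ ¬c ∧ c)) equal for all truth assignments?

E1: ¬(¬((e ∨ ¬e) ∧ ¬c) ∧ ¬¬e)
    = ¬(¬¬c ∧ ¬¬e)   [complement / identity]
    = ¬c ∨ ¬e   [De Morgan]
E2: e ∧ (¬c ∨ c ∧ ¬(e ∧ (c ∧ ¬c ∨ ¬e) ∨ c ∧ c ∨ ¬c ∧ c))
    = e ∧ (¬c ∨ c ∧ ¬(e ∧ ¬e ∨ c ∧ c ∨ ¬c ∧ c))   [complement / identity]
    = e ∧ (¬c ∨ c ∧ ¬(c ∧ c ∨ ¬c ∧ c))   [complement / identity]
    = e ∧ (¬c ∨ c ∧ ¬c)   [distribution]
    = e ∧ ¬c   [complement / identity]
These differ: at c=0, e=0, E1 = 1 but E2 = 0.

No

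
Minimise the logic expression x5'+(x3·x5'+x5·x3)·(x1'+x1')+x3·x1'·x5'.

x5'+(x3·x5'+x5·x3)·(x1'+x1')+x3·x1'·x5'
= x5'+x3·(x1'+x1')+x3·x1'·x5'
= x5'+x3·x1'+x3·x1'·x5'
= x5'+x3·x1'

x5'+x3·x1'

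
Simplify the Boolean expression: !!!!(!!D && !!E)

D && E

!!!!(!!D && !!E)
= !!!(!D || !E)
= !!(D && E)
= D && E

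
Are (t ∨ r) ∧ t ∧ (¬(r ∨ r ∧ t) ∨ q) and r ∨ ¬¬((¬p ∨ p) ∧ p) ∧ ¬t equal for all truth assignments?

E1: (t ∨ r) ∧ t ∧ (¬(r ∨ r ∧ t) ∨ q)
    = (t ∨ r) ∧ t ∧ (¬r ∨ q)   (absorption)
    = t ∧ (¬r ∨ q)   (absorption)
E2: r ∨ ¬¬((¬p ∨ p) ∧ p) ∧ ¬t
    = r ∨ ¬¬p ∧ ¬t   (complement / identity)
    = r ∨ p ∧ ¬t   (double negation)
These differ: at p=0, q=0, r=1, t=0, E1 = 0 but E2 = 1.

No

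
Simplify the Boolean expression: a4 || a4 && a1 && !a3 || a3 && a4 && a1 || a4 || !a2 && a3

a4 || a4 && a1 && !a3 || a3 && a4 && a1 || a4 || !a2 && a3
= a4 || a4 && a1 || a4 || !a2 && a3
= a4 || a4 || !a2 && a3
= a4 || !a2 && a3

a4 || !a2 && a3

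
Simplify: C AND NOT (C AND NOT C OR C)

C AND NOT (C AND NOT C OR C)
= C AND NOT C   — complement / identity
= FALSE   — complement

FALSE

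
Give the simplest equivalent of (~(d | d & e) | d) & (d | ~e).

d | ~e

(~(d | d & e) | d) & (d | ~e)
= (~d | d) & (d | ~e)
= d | ~e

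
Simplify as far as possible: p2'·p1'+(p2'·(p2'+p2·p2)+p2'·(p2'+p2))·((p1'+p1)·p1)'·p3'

p2'·p1'

p2'·p1'+(p2'·(p2'+p2·p2)+p2'·(p2'+p2))·((p1'+p1)·p1)'·p3'
= p2'·p1'+(p2'·(p2'+p2)+p2'·(p2'+p2))·((p1'+p1)·p1)'·p3'   — idempotence
= p2'·p1'+p2'·(p2'+p2)·((p1'+p1)·p1)'·p3'   — idempotence
= p2'·p1'+p2'·((p1'+p1)·p1)'·p3'   — complement / identity
= p2'·p1'+p2'·p1'·p3'   — complement / identity
= p2'·p1'   — absorption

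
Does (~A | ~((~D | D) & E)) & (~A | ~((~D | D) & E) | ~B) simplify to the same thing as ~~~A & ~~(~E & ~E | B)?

No

E1: (~A | ~((~D | D) & E)) & (~A | ~((~D | D) & E) | ~B)
    = ~A | ~((~D | D) & E)   — absorption
    = ~A | ~E   — complement / identity
E2: ~~~A & ~~(~E & ~E | B)
    = ~~~A & (~E & ~E | B)   — double negation
    = ~A & (~E & ~E | B)   — double negation
    = ~A & (~E | B)   — idempotence
These differ: at A=1, B=0, D=0, E=0, E1 = 1 but E2 = 0.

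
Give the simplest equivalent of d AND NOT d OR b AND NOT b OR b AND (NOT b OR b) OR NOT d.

b OR NOT d

d AND NOT d OR b AND NOT b OR b AND (NOT b OR b) OR NOT d
= d AND NOT d OR b AND NOT b OR b OR NOT d   [complement / identity]
= b AND NOT b OR b OR NOT d   [complement / identity]
= b OR NOT d   [complement / identity]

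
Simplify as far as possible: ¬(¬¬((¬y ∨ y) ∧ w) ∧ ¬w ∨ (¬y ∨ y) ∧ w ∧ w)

¬w

¬(¬¬((¬y ∨ y) ∧ w) ∧ ¬w ∨ (¬y ∨ y) ∧ w ∧ w)
= ¬((¬y ∨ y) ∧ w ∧ ¬w ∨ (¬y ∨ y) ∧ w ∧ w)   (double negation)
= ¬((¬y ∨ y) ∧ w)   (distribution)
= ¬w   (complement / identity)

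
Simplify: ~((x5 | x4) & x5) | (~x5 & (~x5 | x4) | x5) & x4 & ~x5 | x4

~x5 | x4

~((x5 | x4) & x5) | (~x5 & (~x5 | x4) | x5) & x4 & ~x5 | x4
= ~((x5 | x4) & x5) | (~x5 | x5) & x4 & ~x5 | x4   [absorption]
= ~x5 | (~x5 | x5) & x4 & ~x5 | x4   [absorption]
= ~x5 | x4 & ~x5 | x4   [complement / identity]
= ~x5 | x4   [absorption]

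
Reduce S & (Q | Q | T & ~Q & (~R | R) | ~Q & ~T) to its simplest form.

S

S & (Q | Q | T & ~Q & (~R | R) | ~Q & ~T)
= S & (Q | Q | T & ~Q | ~Q & ~T)
= S & (Q | T & ~Q | ~Q & ~T)
= S & (Q | ~Q)
= S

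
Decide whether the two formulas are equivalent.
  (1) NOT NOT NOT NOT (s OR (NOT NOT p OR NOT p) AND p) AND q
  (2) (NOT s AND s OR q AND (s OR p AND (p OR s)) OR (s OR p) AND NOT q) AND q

E1: NOT NOT NOT NOT (s OR (NOT NOT p OR NOT p) AND p) AND q
    = NOT NOT NOT NOT (s OR (p OR NOT p) AND p) AND q   — double negation
    = NOT NOT NOT NOT (s OR p) AND q   — complement / identity
    = NOT NOT (s OR p) AND q   — double negation
    = (s OR p) AND q   — double negation
E2: (NOT s AND s OR q AND (s OR p AND (p OR s)) OR (s OR p) AND NOT q) AND q
    = (NOT s AND s OR q AND (s OR p) OR (s OR p) AND NOT q) AND q   — absorption
    = (NOT s AND s OR s OR p) AND q   — distribution
    = (s OR p) AND q   — complement / identity
Both reduce to (s OR p) AND q, so they are equivalent.

Yes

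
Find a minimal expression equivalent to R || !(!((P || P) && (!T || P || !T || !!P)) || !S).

R || P && S

R || !(!((P || P) && (!T || P || !T || !!P)) || !S)
= R || !(!((P || P) && (!T || P || !T || P)) || !S)   [double negation]
= R || !(!((P || P) && (!T || P)) || !S)   [idempotence]
= R || !(!(P && !T || P) || !S)   [distribution]
= R || !(!P || !S)   [absorption]
= R || P && S   [De Morgan]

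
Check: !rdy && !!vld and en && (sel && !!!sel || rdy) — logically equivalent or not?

E1: !rdy && !!vld
    = !rdy && vld   (double negation)
E2: en && (sel && !!!sel || rdy)
    = en && (sel && !sel || rdy)   (double negation)
    = en && rdy   (complement / identity)
These differ: at en=1, rdy=1, sel=0, vld=1, E1 = 0 but E2 = 1.

No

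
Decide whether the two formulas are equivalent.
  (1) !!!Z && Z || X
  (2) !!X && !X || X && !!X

Yes

E1: !!!Z && Z || X
    = !Z && Z || X   [double negation]
    = X   [complement / identity]
E2: !!X && !X || X && !!X
    = !!X   [distribution]
    = X   [double negation]
Both reduce to X, so they are equivalent.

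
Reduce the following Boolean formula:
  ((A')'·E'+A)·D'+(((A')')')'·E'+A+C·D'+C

A+C

((A')'·E'+A)·D'+(((A')')')'·E'+A+C·D'+C
= ((A')'·E'+A)·D'+(A')'·E'+A+C·D'+C
= (A')'·E'+A+C·D'+C
= A·E'+A+C·D'+C
= A+C·D'+C
= A+C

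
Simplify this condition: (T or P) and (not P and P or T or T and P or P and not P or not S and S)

T

(T or P) and (not P and P or T or T and P or P and not P or not S and S)
= (T or P) and (not P and P or T or T and P or not S and S)   [complement / identity]
= (T or P) and (not P and P or T or T and P)   [complement / identity]
= (T or P) and (not P and P or T)   [absorption]
= (T or P) and T   [complement / identity]
= T   [absorption]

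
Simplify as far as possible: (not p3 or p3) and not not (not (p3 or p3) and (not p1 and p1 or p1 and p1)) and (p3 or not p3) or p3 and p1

(not p3 or p3) and not not (not (p3 or p3) and (not p1 and p1 or p1 and p1)) and (p3 or not p3) or p3 and p1
= (not p3 or p3) and not not (not (p3 or p3) and p1) and (p3 or not p3) or p3 and p1   [distribution]
= (not p3 or p3) and not (p3 or p3) and p1 and (p3 or not p3) or p3 and p1   [double negation]
= not (p3 or p3) and p1 and (p3 or not p3) or p3 and p1   [complement / identity]
= not (p3 or p3) and p1 or p3 and p1   [complement / identity]
= not p3 and p1 or p3 and p1   [idempotence]
= p1   [distribution]

p1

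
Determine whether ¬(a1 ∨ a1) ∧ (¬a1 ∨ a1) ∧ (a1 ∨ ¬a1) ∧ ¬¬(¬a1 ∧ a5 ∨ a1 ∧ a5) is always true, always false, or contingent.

¬(a1 ∨ a1) ∧ (¬a1 ∨ a1) ∧ (a1 ∨ ¬a1) ∧ ¬¬(¬a1 ∧ a5 ∨ a1 ∧ a5)
= ¬(a1 ∨ a1) ∧ (¬a1 ∨ a1) ∧ (a1 ∨ ¬a1) ∧ (¬a1 ∧ a5 ∨ a1 ∧ a5)   — double negation
= ¬(a1 ∨ a1) ∧ (¬a1 ∨ a1) ∧ (¬a1 ∧ a5 ∨ a1 ∧ a5)   — complement / identity
= ¬(a1 ∨ a1) ∧ (¬a1 ∧ a5 ∨ a1 ∧ a5)   — complement / identity
= ¬(a1 ∨ a1) ∧ a5   — distribution
= ¬a1 ∧ a5   — idempotence
This depends on a1, a5, so it is not a constant.

contingent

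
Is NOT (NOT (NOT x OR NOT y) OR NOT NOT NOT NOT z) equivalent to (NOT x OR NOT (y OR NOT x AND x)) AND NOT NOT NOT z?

Yes

E1: NOT (NOT (NOT x OR NOT y) OR NOT NOT NOT NOT z)
    = (NOT x OR NOT y) AND NOT NOT NOT z   — De Morgan
    = (NOT x OR NOT y) AND NOT z   — double negation
E2: (NOT x OR NOT (y OR NOT x AND x)) AND NOT NOT NOT z
    = (NOT x OR NOT (y OR NOT x AND x)) AND NOT z   — double negation
    = (NOT x OR NOT y) AND NOT z   — complement / identity
Both reduce to (NOT x OR NOT y) AND NOT z, so they are equivalent.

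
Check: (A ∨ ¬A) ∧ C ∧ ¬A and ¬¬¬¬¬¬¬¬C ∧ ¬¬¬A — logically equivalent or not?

Yes

E1: (A ∨ ¬A) ∧ C ∧ ¬A
    = C ∧ ¬A   [complement / identity]
E2: ¬¬¬¬¬¬¬¬C ∧ ¬¬¬A
    = ¬¬¬¬¬¬C ∧ ¬¬¬A   [double negation]
    = ¬¬¬¬C ∧ ¬¬¬A   [double negation]
    = ¬¬C ∧ ¬¬¬A   [double negation]
    = ¬¬C ∧ ¬A   [double negation]
    = C ∧ ¬A   [double negation]
Both reduce to C ∧ ¬A, so they are equivalent.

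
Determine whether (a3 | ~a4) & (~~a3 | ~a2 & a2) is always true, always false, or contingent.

(a3 | ~a4) & (~~a3 | ~a2 & a2)
= (a3 | ~a4) & ~~a3   [complement / identity]
= (a3 | ~a4) & a3   [double negation]
= a3   [absorption]
This depends on a3, so it is not a constant.

contingent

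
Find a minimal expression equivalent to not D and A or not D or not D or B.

not D and A or not D or not D or B
= not D or not D or B   (absorption)
= not D or B   (idempotence)

not D or B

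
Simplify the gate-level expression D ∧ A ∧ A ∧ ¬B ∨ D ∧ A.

D ∧ A ∧ A ∧ ¬B ∨ D ∧ A
= D ∧ A ∧ ¬B ∨ D ∧ A   [idempotence]
= D ∧ A   [absorption]

D ∧ A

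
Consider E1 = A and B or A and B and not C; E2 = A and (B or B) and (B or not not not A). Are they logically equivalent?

Yes

E1: A and B or A and B and not C
    = A and B
E2: A and (B or B) and (B or not not not A)
    = A and B and (B or not not not A)
    = A and B and (B or not A)
    = A and B
Both reduce to A and B, so they are equivalent.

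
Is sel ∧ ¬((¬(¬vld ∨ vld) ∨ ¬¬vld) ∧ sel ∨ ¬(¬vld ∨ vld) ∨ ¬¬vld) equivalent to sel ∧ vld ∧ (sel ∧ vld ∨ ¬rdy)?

No

E1: sel ∧ ¬((¬(¬vld ∨ vld) ∨ ¬¬vld) ∧ sel ∨ ¬(¬vld ∨ vld) ∨ ¬¬vld)
    = sel ∧ ¬(¬(¬vld ∨ vld) ∨ ¬¬vld)   [absorption]
    = sel ∧ (¬vld ∨ vld) ∧ ¬vld   [De Morgan]
    = sel ∧ ¬vld   [complement / identity]
E2: sel ∧ vld ∧ (sel ∧ vld ∨ ¬rdy)
    = sel ∧ vld   [absorption]
These differ: at rdy=0, sel=1, vld=0, E1 = 1 but E2 = 0.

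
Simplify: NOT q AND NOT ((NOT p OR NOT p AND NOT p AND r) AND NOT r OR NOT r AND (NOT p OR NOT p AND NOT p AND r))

NOT q AND (r OR p)

NOT q AND NOT ((NOT p OR NOT p AND NOT p AND r) AND NOT r OR NOT r AND (NOT p OR NOT p AND NOT p AND r))
= NOT q AND NOT ((NOT r OR NOT r) AND (NOT p OR NOT p AND NOT p AND r))   [distribution]
= NOT q AND NOT ((NOT r OR NOT r) AND (NOT p OR NOT p AND r))   [idempotence]
= NOT q AND NOT (NOT r AND (NOT p OR NOT p AND r))   [idempotence]
= NOT q AND NOT (NOT r AND NOT p)   [absorption]
= NOT q AND (r OR p)   [De Morgan]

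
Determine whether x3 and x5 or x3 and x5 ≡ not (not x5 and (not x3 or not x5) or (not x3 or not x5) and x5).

Yes

E1: x3 and x5 or x3 and x5
    = x3 and x5   — idempotence
E2: not (not x5 and (not x3 or not x5) or (not x3 or not x5) and x5)
    = not (not x3 or not x5)   — distribution
    = x3 and x5   — De Morgan
Both reduce to x3 and x5, so they are equivalent.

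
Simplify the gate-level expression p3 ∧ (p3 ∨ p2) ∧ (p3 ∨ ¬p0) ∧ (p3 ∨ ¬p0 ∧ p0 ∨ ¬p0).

p3 ∧ (p3 ∨ p2) ∧ (p3 ∨ ¬p0) ∧ (p3 ∨ ¬p0 ∧ p0 ∨ ¬p0)
= p3 ∧ (p3 ∨ ¬p0) ∧ (p3 ∨ ¬p0 ∧ p0 ∨ ¬p0)   [absorption]
= p3 ∧ (p3 ∨ ¬p0) ∧ (p3 ∨ ¬p0)   [complement / identity]
= p3 ∧ (p3 ∨ ¬p0)   [idempotence]
= p3   [absorption]

p3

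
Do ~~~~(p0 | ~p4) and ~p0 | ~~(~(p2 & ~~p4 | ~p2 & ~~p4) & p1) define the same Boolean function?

E1: ~~~~(p0 | ~p4)
    = ~~(p0 | ~p4)   [double negation]
    = p0 | ~p4   [double negation]
E2: ~p0 | ~~(~(p2 & ~~p4 | ~p2 & ~~p4) & p1)
    = ~p0 | ~~(~~~p4 & p1)   [distribution]
    = ~p0 | ~~(~p4 & p1)   [double negation]
    = ~p0 | ~p4 & p1   [double negation]
These differ: at p0=0, p1=0, p2=0, p4=1, E1 = 0 but E2 = 1.

No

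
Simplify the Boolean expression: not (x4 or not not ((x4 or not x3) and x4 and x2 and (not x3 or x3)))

not x4

not (x4 or not not ((x4 or not x3) and x4 and x2 and (not x3 or x3)))
= not (x4 or not not ((x4 or not x3) and x4 and x2))   — complement / identity
= not (x4 or (x4 or not x3) and x4 and x2)   — double negation
= not (x4 or x4 and x2)   — absorption
= not x4   — absorption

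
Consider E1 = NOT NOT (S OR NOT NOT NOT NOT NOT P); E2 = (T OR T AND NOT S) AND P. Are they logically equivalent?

E1: NOT NOT (S OR NOT NOT NOT NOT NOT P)
    = NOT NOT (S OR NOT NOT NOT P)   — double negation
    = S OR NOT NOT NOT P   — double negation
    = S OR NOT P   — double negation
E2: (T OR T AND NOT S) AND P
    = T AND P   — absorption
These differ: at P=0, S=1, T=0, E1 = 1 but E2 = 0.

No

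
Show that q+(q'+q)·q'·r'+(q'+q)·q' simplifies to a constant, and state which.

q+(q'+q)·q'·r'+(q'+q)·q'
= q+(q'+q)·q'   (absorption)
= q+q'   (complement / identity)
= 1   (complement)

1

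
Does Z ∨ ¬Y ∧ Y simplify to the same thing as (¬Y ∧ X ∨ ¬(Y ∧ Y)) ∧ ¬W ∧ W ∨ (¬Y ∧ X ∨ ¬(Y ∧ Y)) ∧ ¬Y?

E1: Z ∨ ¬Y ∧ Y
    = Z   [complement / identity]
E2: (¬Y ∧ X ∨ ¬(Y ∧ Y)) ∧ ¬W ∧ W ∨ (¬Y ∧ X ∨ ¬(Y ∧ Y)) ∧ ¬Y
    = (¬Y ∧ X ∨ ¬(Y ∧ Y)) ∧ (¬W ∧ W ∨ ¬Y)   [distribution]
    = (¬Y ∧ X ∨ ¬(Y ∧ Y)) ∧ ¬Y   [complement / identity]
    = (¬Y ∧ X ∨ ¬Y) ∧ ¬Y   [idempotence]
    = ¬Y ∧ ¬Y   [absorption]
    = ¬Y   [idempotence]
These differ: at W=0, X=1, Y=0, Z=0, E1 = 0 but E2 = 1.

No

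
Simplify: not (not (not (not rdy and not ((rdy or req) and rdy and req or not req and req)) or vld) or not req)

not (not (not (not rdy and not ((rdy or req) and rdy and req or not req and req)) or vld) or not req)
= not (not (rdy or (rdy or req) and rdy and req or not req and req or vld) or not req)   (De Morgan)
= not (not (rdy or rdy and req or not req and req or vld) or not req)   (absorption)
= not (not (rdy or rdy and req or vld) or not req)   (complement / identity)
= not (not (rdy or vld) or not req)   (absorption)
= (rdy or vld) and req   (De Morgan)

(rdy or vld) and req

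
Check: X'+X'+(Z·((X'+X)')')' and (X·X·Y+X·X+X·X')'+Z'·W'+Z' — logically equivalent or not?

Yes

E1: X'+X'+(Z·((X'+X)')')'
    = X'+X'+(Z·(X'+X))'   (double negation)
    = X'+X'+Z'   (complement / identity)
    = X'+Z'   (idempotence)
E2: (X·X·Y+X·X+X·X')'+Z'·W'+Z'
    = (X·X·Y+X·X+X·X')'+Z'   (absorption)
    = (X·X+X·X')'+Z'   (absorption)
    = X'+Z'   (distribution)
Both reduce to X'+Z', so they are equivalent.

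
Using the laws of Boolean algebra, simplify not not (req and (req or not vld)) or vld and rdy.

req or vld and rdy

not not (req and (req or not vld)) or vld and rdy
= req and (req or not vld) or vld and rdy   [double negation]
= req or vld and rdy   [absorption]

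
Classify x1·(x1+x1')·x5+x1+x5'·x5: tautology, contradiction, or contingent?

contingent

x1·(x1+x1')·x5+x1+x5'·x5
= x1·x5+x1+x5'·x5   (complement / identity)
= x1·x5+x1   (complement / identity)
= x1   (absorption)
This depends on x1, so it is not a constant.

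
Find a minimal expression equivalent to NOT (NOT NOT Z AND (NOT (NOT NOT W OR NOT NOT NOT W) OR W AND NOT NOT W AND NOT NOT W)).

NOT (NOT NOT Z AND (NOT (NOT NOT W OR NOT NOT NOT W) OR W AND NOT NOT W AND NOT NOT W))
= NOT (NOT NOT Z AND (NOT W AND NOT NOT W OR W AND NOT NOT W AND NOT NOT W))   (De Morgan)
= NOT (NOT NOT Z AND (NOT W AND NOT NOT W OR W AND NOT NOT W))   (idempotence)
= NOT (NOT NOT Z AND NOT NOT W)   (distribution)
= NOT Z OR NOT W   (De Morgan)

NOT Z OR NOT W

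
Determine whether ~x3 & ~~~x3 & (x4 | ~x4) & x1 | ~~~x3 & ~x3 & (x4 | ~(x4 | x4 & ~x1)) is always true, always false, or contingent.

contingent

~x3 & ~~~x3 & (x4 | ~x4) & x1 | ~~~x3 & ~x3 & (x4 | ~(x4 | x4 & ~x1))
= ~x3 & ~x3 & (x4 | ~x4) & x1 | ~~~x3 & ~x3 & (x4 | ~(x4 | x4 & ~x1))
= ~x3 & ~x3 & (x4 | ~x4) & x1 | ~x3 & ~x3 & (x4 | ~(x4 | x4 & ~x1))
= ~x3 & ~x3 & (x4 | ~x4) & x1 | ~x3 & ~x3 & (x4 | ~x4)
= ~x3 & ~x3 & (x4 | ~x4)
= ~x3 & ~x3
= ~x3
This depends on x3, so it is not a constant.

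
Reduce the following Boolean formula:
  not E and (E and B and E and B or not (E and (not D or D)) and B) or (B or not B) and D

not E and B or D

not E and (E and B and E and B or not (E and (not D or D)) and B) or (B or not B) and D
= not E and (E and B and E and B or not E and B) or (B or not B) and D
= not E and (E and B or not E and B) or (B or not B) and D
= not E and (E and B or not E and B) or D
= not E and B or D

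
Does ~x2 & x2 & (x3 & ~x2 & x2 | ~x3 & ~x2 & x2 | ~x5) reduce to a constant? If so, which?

yes, False

~x2 & x2 & (x3 & ~x2 & x2 | ~x3 & ~x2 & x2 | ~x5)
= ~x2 & x2 & (~x2 & x2 | ~x5)   (distribution)
= ~x2 & x2   (absorption)
= 0   (complement)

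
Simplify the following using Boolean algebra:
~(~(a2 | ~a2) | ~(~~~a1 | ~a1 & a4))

~a1

~(~(a2 | ~a2) | ~(~~~a1 | ~a1 & a4))
= (a2 | ~a2) & (~~~a1 | ~a1 & a4)   [De Morgan]
= (a2 | ~a2) & (~a1 | ~a1 & a4)   [double negation]
= (a2 | ~a2) & ~a1   [absorption]
= ~a1   [complement / identity]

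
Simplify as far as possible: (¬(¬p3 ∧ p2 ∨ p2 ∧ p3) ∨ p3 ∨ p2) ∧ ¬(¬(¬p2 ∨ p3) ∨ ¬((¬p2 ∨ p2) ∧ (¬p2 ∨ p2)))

(¬(¬p3 ∧ p2 ∨ p2 ∧ p3) ∨ p3 ∨ p2) ∧ ¬(¬(¬p2 ∨ p3) ∨ ¬((¬p2 ∨ p2) ∧ (¬p2 ∨ p2)))
= (¬(¬p3 ∧ p2 ∨ p2 ∧ p3) ∨ p3 ∨ p2) ∧ (¬p2 ∨ p3) ∧ (¬p2 ∨ p2) ∧ (¬p2 ∨ p2)   (De Morgan)
= (¬(¬p3 ∧ p2 ∨ p2 ∧ p3) ∨ p3 ∨ p2) ∧ (¬p2 ∨ p3) ∧ (¬p2 ∨ p2)   (idempotence)
= (¬(¬p3 ∧ p2 ∨ p2 ∧ p3) ∨ p3 ∨ p2) ∧ (¬p2 ∨ p3)   (complement / identity)
= (¬p2 ∨ p3 ∨ p2) ∧ (¬p2 ∨ p3)   (distribution)
= ¬p2 ∨ p3   (absorption)

¬p2 ∨ p3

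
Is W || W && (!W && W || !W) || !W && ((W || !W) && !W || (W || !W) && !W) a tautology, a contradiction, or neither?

tautology

W || W && (!W && W || !W) || !W && ((W || !W) && !W || (W || !W) && !W)
= W || W && !W || !W && ((W || !W) && !W || (W || !W) && !W)   [complement / identity]
= W || W && !W || !W && (W || !W) && !W   [idempotence]
= W || W && !W || !W && !W   [complement / identity]
= W || !W   [distribution]
= true   [complement]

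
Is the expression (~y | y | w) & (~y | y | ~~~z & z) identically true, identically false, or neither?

identically true

(~y | y | w) & (~y | y | ~~~z & z)
= (~y | y | w) & (~y | y | ~z & z)   (double negation)
= (~y | y | w) & (~y | y)   (complement / identity)
= ~y | y   (absorption)
= 1   (complement)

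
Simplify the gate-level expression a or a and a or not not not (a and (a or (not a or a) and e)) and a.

a or a and a or not not not (a and (a or (not a or a) and e)) and a
= a or a and a or not not not (a and (a or e)) and a   — complement / identity
= a or a and a or not (a and (a or e)) and a   — double negation
= a or a and a or not a and a   — absorption
= a or a   — distribution
= a   — idempotence

a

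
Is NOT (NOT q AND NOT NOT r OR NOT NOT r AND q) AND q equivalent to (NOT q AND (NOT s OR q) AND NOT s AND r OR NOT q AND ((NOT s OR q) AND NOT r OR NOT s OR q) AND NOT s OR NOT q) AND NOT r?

E1: NOT (NOT q AND NOT NOT r OR NOT NOT r AND q) AND q
    = NOT NOT NOT r AND q   [distribution]
    = NOT r AND q   [double negation]
E2: (NOT q AND (NOT s OR q) AND NOT s AND r OR NOT q AND ((NOT s OR q) AND NOT r OR NOT s OR q) AND NOT s OR NOT q) AND NOT r
    = (NOT q AND (NOT s OR q) AND NOT s AND r OR NOT q AND (NOT s OR q) AND NOT s OR NOT q) AND NOT r   [absorption]
    = (NOT q AND (NOT s OR q) AND NOT s OR NOT q) AND NOT r   [absorption]
    = (NOT q AND NOT s OR NOT q) AND NOT r   [absorption]
    = NOT q AND NOT r   [absorption]
These differ: at q=0, r=0, s=0, E1 = 0 but E2 = 1.

No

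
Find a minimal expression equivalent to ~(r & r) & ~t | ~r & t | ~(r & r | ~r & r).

~r

~(r & r) & ~t | ~r & t | ~(r & r | ~r & r)
= ~(r & r) & ~t | ~r & t | ~r   (distribution)
= ~r & ~t | ~r & t | ~r   (idempotence)
= ~r | ~r   (distribution)
= ~r   (idempotence)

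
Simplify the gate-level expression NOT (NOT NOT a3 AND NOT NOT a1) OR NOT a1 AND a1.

NOT (NOT NOT a3 AND NOT NOT a1) OR NOT a1 AND a1
= NOT (NOT NOT a3 AND NOT NOT a1)   — complement / identity
= NOT a3 OR NOT a1   — De Morgan

NOT a3 OR NOT a1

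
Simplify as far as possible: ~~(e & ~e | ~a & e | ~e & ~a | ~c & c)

~~(e & ~e | ~a & e | ~e & ~a | ~c & c)
= ~~(e & ~e | ~a & e | ~e & ~a)
= ~~(~a & e | ~e & ~a)
= ~~~a
= ~a

~a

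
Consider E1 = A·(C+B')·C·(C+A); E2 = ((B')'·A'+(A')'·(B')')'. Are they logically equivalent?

E1: A·(C+B')·C·(C+A)
    = A·(C+B')·C   (absorption)
    = A·C   (absorption)
E2: ((B')'·A'+(A')'·(B')')'
    = ((B')'·A'+A·(B')')'   (double negation)
    = ((B')')'   (distribution)
    = B'   (double negation)
These differ: at A=0, B=0, C=0, E1 = 0 but E2 = 1.

No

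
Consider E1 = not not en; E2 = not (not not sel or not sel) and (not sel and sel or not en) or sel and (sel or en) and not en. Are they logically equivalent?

E1: not not en
    = en
E2: not (not not sel or not sel) and (not sel and sel or not en) or sel and (sel or en) and not en
    = not (not not sel or not sel) and (not sel and sel or not en) or sel and not en
    = not sel and sel and (not sel and sel or not en) or sel and not en
    = not sel and sel or sel and not en
    = sel and not en
These differ: at en=1, sel=1, E1 = 1 but E2 = 0.

No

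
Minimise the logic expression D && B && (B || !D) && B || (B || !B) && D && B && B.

D && B

D && B && (B || !D) && B || (B || !B) && D && B && B
= D && B && (B || !D) && B || D && B && B   [complement / identity]
= D && B && B || D && B && B   [absorption]
= D && B && B   [idempotence]
= D && B   [idempotence]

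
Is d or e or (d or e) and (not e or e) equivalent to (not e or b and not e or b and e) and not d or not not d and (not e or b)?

No

E1: d or e or (d or e) and (not e or e)
    = d or e or d or e   [complement / identity]
    = d or e   [idempotence]
E2: (not e or b and not e or b and e) and not d or not not d and (not e or b)
    = (not e or b) and not d or not not d and (not e or b)   [distribution]
    = (not e or b) and not d or d and (not e or b)   [double negation]
    = not e or b   [distribution]
These differ: at b=0, d=0, e=1, E1 = 1 but E2 = 0.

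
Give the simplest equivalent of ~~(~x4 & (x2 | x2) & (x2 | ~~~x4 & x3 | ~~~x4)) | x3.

~x4 & x2 | x3

~~(~x4 & (x2 | x2) & (x2 | ~~~x4 & x3 | ~~~x4)) | x3
= ~~(~x4 & (x2 | x2) & (x2 | ~~~x4)) | x3
= ~~(~x4 & x2 & (x2 | ~~~x4)) | x3
= ~~(~x4 & x2 & (x2 | ~x4)) | x3
= ~~(~x4 & x2) | x3
= ~x4 & x2 | x3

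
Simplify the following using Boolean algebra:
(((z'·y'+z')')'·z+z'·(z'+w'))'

z

(((z'·y'+z')')'·z+z'·(z'+w'))'
= (((z')')'·z+z'·(z'+w'))'   — absorption
= (((z')')'·z+z')'   — absorption
= (z'·z+z')'   — double negation
= (z')'   — complement / identity
= z   — double negation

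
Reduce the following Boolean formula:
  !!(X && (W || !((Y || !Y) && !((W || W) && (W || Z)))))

X && W

!!(X && (W || !((Y || !Y) && !((W || W) && (W || Z)))))
= !!(X && (W || !!((W || W) && (W || Z))))   — complement / identity
= !!(X && (W || (W || W) && (W || Z)))   — double negation
= !!(X && (W || W && Z || W))   — distribution
= X && (W || W && Z || W)   — double negation
= X && (W || W)   — absorption
= X && W   — idempotence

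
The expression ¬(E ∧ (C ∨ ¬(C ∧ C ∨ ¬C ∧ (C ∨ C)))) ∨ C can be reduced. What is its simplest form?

¬E ∨ C

¬(E ∧ (C ∨ ¬(C ∧ C ∨ ¬C ∧ (C ∨ C)))) ∨ C
= ¬(E ∧ (C ∨ ¬(C ∧ C ∨ ¬C ∧ C))) ∨ C   (idempotence)
= ¬(E ∧ (C ∨ ¬C)) ∨ C   (distribution)
= ¬E ∨ C   (complement / identity)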